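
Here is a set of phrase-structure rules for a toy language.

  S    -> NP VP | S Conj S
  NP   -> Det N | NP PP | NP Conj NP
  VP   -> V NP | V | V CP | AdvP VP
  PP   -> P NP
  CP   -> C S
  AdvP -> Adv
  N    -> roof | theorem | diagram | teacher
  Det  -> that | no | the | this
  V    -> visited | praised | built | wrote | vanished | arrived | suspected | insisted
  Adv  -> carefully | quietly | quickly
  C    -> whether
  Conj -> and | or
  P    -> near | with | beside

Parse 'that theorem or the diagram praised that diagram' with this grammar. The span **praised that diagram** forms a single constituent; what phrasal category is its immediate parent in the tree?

S

S
  NP
    NP
      Det: that
      N: theorem
    Conj: or
    NP
      Det: the
      N: diagram
  VP
    V: praised
    NP
      Det: that
      N: diagram
The span 'praised that diagram' is the VP node built by VP → V NP.
Its mother is the S built by S → NP VP.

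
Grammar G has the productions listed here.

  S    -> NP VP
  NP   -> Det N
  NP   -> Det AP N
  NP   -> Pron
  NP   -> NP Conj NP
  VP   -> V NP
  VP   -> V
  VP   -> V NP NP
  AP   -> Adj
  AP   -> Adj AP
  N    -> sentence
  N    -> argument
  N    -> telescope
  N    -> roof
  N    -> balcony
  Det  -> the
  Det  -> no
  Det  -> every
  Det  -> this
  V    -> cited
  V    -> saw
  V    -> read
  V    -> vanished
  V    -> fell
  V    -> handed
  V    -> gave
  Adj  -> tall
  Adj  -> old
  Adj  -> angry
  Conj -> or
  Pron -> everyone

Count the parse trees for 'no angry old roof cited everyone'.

[S [NP [Det no] [AP [Adj angry] [AP [Adj old]]] [N roof]] [VP [V cited] [NP [Pron everyone]]]]
No rule offers an alternative attachment or grouping for any span, so this is the only derivation.

1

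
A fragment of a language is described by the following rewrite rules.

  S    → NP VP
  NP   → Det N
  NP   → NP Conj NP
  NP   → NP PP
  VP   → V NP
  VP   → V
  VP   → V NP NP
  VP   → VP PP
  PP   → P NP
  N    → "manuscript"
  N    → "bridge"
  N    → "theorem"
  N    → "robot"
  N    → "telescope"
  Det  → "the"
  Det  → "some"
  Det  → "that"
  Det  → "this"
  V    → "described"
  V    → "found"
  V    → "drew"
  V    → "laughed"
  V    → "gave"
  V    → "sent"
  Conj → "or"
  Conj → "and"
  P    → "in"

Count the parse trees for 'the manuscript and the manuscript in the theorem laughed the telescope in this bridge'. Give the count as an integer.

4

Two of the 4 distinct bracketings:
[S [NP [NP [Det the] [N manuscript]] [Conj and] [NP [NP [Det the] [N manuscript]] [PP [P in] [NP [Det the] [N theorem]]]]] [VP [V laughed] [NP [NP [Det the] [N telescope]] [PP [P in] [NP [Det this] [N bridge]]]]]]
[S [NP [NP [Det the] [N manuscript]] [Conj and] [NP [NP [Det the] [N manuscript]] [PP [P in] [NP [Det the] [N theorem]]]]] [VP [VP [V laughed] [NP [Det the] [N telescope]]] [PP [P in] [NP [Det this] [N bridge]]]]]
The difference turns on whether VP → VP PP is used at the relevant span, versus an alternative expansion of VP.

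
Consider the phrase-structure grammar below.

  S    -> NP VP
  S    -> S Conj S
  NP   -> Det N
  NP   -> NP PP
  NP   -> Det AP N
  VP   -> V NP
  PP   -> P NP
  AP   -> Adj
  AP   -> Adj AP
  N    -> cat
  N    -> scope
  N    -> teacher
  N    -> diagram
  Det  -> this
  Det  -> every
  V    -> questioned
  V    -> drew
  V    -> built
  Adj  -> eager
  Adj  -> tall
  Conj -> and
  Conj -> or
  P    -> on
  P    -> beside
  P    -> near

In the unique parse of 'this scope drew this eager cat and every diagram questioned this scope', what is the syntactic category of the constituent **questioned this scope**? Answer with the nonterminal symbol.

VP

[S [S [NP [Det this] [N scope]] [VP [V drew] [NP [Det this] [AP [Adj eager]] [N cat]]]] [Conj and] [S [NP [Det every] [N diagram]] [VP [V questioned] [NP [Det this] [N scope]]]]]
The span 'questioned this scope' is the VP node built by VP → V NP.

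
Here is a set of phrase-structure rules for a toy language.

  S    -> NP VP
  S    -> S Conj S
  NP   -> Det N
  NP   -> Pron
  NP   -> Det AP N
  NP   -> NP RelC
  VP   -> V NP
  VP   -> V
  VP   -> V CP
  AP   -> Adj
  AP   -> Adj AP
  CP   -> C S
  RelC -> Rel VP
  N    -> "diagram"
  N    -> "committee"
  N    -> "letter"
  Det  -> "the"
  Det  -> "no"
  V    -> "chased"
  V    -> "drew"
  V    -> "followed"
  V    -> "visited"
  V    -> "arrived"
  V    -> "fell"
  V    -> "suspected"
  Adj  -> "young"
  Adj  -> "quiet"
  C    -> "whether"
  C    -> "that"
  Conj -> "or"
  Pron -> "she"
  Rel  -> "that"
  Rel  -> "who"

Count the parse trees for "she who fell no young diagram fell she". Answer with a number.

1

[S [NP [NP [Pron she]] [RelC [Rel who] [VP [V fell] [NP [Det no] [AP [Adj young]] [N diagram]]]]] [VP [V fell] [NP [Pron she]]]]
No rule offers an alternative attachment or grouping for any span, so this is the only derivation.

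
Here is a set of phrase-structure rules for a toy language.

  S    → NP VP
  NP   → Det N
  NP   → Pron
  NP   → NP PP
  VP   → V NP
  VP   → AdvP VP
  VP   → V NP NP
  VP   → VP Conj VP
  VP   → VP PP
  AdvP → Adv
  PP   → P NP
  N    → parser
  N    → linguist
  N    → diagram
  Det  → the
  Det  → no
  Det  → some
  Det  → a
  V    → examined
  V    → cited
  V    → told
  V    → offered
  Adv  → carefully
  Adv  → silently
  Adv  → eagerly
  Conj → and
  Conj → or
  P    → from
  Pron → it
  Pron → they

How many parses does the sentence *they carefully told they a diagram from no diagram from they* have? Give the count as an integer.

Two of the 9 distinct bracketings:
[S [NP [Pron they]] [VP [AdvP [Adv carefully]] [VP [V told] [NP [Pron they]] [NP [NP [Det a] [N diagram]] [PP [P from] [NP [NP [Det no] [N diagram]] [PP [P from] [NP [Pron they]]]]]]]]]
[S [NP [Pron they]] [VP [AdvP [Adv carefully]] [VP [V told] [NP [Pron they]] [NP [NP [NP [Det a] [N diagram]] [PP [P from] [NP [Det no] [N diagram]]]] [PP [P from] [NP [Pron they]]]]]]]
The trees differ in how a recursive rule is bracketed over the same span.

9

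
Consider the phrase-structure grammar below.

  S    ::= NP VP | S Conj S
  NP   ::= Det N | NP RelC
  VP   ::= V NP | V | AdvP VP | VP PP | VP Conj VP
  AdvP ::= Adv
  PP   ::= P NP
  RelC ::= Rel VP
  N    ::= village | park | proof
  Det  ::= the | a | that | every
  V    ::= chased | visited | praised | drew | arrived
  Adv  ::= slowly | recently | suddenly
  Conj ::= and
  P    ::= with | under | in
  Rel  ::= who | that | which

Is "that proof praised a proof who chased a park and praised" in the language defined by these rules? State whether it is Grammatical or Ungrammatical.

Grammatical

[S [NP [Det that] [N proof]] [VP [V praised] [NP [NP [Det a] [N proof]] [RelC [Rel who] [VP [VP [V chased] [NP [Det a] [N park]]] [Conj and] [VP [V praised]]]]]]]
The bracketing above is licensed at every node by one of the given productions, with S at the root.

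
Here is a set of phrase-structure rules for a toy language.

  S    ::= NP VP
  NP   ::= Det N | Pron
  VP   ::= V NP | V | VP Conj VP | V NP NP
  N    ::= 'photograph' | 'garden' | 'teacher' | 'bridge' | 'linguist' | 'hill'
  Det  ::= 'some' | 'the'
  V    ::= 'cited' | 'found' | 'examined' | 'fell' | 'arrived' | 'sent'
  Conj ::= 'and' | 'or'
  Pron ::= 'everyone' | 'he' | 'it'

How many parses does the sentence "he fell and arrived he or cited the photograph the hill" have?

The two bracketings:
[S [NP [Pron he]] [VP [VP [V fell]] [Conj and] [VP [VP [V arrived] [NP [Pron he]]] [Conj or] [VP [V cited] [NP [Det the] [N photograph]] [NP [Det the] [N hill]]]]]]
[S [NP [Pron he]] [VP [VP [VP [V fell]] [Conj and] [VP [V arrived] [NP [Pron he]]]] [Conj or] [VP [V cited] [NP [Det the] [N photograph]] [NP [Det the] [N hill]]]]]
The trees differ in how a recursive rule is bracketed over the same span.

2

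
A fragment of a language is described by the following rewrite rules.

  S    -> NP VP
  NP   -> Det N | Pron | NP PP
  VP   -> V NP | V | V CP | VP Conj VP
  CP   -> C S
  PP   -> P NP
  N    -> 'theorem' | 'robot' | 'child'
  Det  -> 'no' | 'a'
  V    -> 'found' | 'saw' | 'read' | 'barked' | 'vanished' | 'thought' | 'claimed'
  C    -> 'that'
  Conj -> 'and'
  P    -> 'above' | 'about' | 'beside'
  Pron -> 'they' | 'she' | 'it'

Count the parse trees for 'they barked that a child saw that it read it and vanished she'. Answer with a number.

3

Two of the 3 distinct bracketings:
[S [NP [Pron they]] [VP [V barked] [CP [C that] [S [NP [Det a] [N child]] [VP [V saw] [CP [C that] [S [NP [Pron it]] [VP [VP [V read] [NP [Pron it]]] [Conj and] [VP [V vanished] [NP [Pron she]]]]]]]]]]]
[S [NP [Pron they]] [VP [V barked] [CP [C that] [S [NP [Det a] [N child]] [VP [VP [V saw] [CP [C that] [S [NP [Pron it]] [VP [V read] [NP [Pron it]]]]]] [Conj and] [VP [V vanished] [NP [Pron she]]]]]]]]
The trees differ in how a recursive rule is bracketed over the same span.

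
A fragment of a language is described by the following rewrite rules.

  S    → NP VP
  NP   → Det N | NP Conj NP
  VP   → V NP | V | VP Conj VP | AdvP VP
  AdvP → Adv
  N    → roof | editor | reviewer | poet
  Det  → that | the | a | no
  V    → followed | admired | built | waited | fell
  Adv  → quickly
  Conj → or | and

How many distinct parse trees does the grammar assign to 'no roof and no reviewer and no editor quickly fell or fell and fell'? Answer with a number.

10

Two of the 10 distinct bracketings:
[S [NP [NP [Det no] [N roof]] [Conj and] [NP [NP [Det no] [N reviewer]] [Conj and] [NP [Det no] [N editor]]]] [VP [VP [AdvP [Adv quickly]] [VP [V fell]]] [Conj or] [VP [VP [V fell]] [Conj and] [VP [V fell]]]]]
[S [NP [NP [Det no] [N roof]] [Conj and] [NP [NP [Det no] [N reviewer]] [Conj and] [NP [Det no] [N editor]]]] [VP [VP [VP [AdvP [Adv quickly]] [VP [V fell]]] [Conj or] [VP [V fell]]] [Conj and] [VP [V fell]]]]
The trees differ in how a recursive rule is bracketed over the same span.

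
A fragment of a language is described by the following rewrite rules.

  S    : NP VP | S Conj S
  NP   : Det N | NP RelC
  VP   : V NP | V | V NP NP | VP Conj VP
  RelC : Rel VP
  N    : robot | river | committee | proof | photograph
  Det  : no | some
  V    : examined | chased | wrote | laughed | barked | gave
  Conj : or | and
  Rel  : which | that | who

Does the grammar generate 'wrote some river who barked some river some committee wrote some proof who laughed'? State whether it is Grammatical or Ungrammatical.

Ungrammatical

For S → NP VP, no prefix of the string parses as an NP. The alternative S rule S → S Conj S likewise has no satisfying split.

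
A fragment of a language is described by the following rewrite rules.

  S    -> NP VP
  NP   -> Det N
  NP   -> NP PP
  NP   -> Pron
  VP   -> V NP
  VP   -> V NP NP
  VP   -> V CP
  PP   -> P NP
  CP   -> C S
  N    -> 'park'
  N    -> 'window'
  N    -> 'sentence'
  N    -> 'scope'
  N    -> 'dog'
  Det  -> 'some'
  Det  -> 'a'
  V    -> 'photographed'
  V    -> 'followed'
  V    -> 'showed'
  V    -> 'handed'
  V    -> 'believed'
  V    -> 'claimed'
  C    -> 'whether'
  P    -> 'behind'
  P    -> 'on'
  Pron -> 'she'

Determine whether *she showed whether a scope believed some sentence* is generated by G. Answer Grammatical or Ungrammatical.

Grammatical

S
  NP
    Pron: she
  VP
    V: showed
    CP
      C: whether
      S
        NP
          Det: a
          N: scope
        VP
          V: believed
          NP
            Det: some
            N: sentence
The bracketing above is licensed at every node by one of the given productions, with S at the root.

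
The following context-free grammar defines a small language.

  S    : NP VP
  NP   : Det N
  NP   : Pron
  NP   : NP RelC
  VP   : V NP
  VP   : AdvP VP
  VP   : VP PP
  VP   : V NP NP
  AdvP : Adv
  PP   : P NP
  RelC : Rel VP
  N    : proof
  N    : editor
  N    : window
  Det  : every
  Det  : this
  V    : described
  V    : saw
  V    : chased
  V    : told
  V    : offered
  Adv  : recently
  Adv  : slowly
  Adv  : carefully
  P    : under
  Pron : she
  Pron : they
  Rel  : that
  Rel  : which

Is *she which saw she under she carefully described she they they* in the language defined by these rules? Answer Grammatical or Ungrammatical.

Ungrammatical

For S → NP VP, every NP-prefix leaves a non-VP remainder: after 'she' the remainder is not a VP; after 'she which saw she' the remainder is not a VP; after 'she which saw she under she' the remainder is not a VP.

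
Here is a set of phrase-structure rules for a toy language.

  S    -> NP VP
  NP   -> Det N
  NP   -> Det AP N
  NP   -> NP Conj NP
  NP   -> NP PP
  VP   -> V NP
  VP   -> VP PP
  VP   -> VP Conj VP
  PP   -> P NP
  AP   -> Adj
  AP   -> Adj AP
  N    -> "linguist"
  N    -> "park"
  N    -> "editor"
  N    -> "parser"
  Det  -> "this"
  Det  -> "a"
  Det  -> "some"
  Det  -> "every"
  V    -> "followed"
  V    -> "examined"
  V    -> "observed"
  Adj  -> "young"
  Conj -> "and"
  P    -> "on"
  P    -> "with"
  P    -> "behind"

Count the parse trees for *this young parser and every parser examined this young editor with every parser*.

2

The two bracketings:
[S [NP [NP [Det this] [AP [Adj young]] [N parser]] [Conj and] [NP [Det every] [N parser]]] [VP [V examined] [NP [NP [Det this] [AP [Adj young]] [N editor]] [PP [P with] [NP [Det every] [N parser]]]]]]
[S [NP [NP [Det this] [AP [Adj young]] [N parser]] [Conj and] [NP [Det every] [N parser]]] [VP [VP [V examined] [NP [Det this] [AP [Adj young]] [N editor]]] [PP [P with] [NP [Det every] [N parser]]]]]
The difference turns on whether NP → NP PP is used at the relevant span, versus an alternative expansion of NP.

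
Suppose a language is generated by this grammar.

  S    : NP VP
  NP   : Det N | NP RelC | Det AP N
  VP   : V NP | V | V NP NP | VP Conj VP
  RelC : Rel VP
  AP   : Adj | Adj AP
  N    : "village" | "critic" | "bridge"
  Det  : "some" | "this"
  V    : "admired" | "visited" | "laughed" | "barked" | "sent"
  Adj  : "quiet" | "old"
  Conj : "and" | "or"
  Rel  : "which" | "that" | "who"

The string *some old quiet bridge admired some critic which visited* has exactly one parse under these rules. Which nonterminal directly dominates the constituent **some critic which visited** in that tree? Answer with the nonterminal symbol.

VP

[S [NP [Det some] [AP [Adj old] [AP [Adj quiet]]] [N bridge]] [VP [V admired] [NP [NP [Det some] [N critic]] [RelC [Rel which] [VP [V visited]]]]]]
The span 'some critic which visited' is the NP node built by NP → NP RelC.
Its mother is the VP built by VP → V NP.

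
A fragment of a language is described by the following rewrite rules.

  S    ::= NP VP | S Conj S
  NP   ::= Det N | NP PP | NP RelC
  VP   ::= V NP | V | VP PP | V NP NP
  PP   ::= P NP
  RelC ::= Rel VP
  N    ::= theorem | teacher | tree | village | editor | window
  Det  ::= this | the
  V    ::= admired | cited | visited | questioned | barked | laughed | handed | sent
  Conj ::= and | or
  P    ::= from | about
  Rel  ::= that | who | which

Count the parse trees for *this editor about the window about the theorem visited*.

2

The two bracketings:
[S [NP [NP [Det this] [N editor]] [PP [P about] [NP [NP [Det the] [N window]] [PP [P about] [NP [Det the] [N theorem]]]]]] [VP [V visited]]]
[S [NP [NP [NP [Det this] [N editor]] [PP [P about] [NP [Det the] [N window]]]] [PP [P about] [NP [Det the] [N theorem]]]] [VP [V visited]]]
The trees differ in how a recursive rule is bracketed over the same span.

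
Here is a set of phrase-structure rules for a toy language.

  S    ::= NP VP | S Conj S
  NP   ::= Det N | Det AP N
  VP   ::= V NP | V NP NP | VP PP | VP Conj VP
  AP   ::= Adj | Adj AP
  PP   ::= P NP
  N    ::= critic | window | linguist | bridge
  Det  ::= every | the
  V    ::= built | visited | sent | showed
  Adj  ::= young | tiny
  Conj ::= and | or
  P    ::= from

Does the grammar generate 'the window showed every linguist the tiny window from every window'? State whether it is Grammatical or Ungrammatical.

Grammatical

S
  NP
    Det: the
    N: window
  VP
    VP
      V: showed
      NP
        Det: every
        N: linguist
      NP
        Det: the
        AP
          Adj: tiny
        N: window
    PP
      P: from
      NP
        Det: every
        N: window
Each bracket corresponds to one application of a listed rule, so the string is derivable from S.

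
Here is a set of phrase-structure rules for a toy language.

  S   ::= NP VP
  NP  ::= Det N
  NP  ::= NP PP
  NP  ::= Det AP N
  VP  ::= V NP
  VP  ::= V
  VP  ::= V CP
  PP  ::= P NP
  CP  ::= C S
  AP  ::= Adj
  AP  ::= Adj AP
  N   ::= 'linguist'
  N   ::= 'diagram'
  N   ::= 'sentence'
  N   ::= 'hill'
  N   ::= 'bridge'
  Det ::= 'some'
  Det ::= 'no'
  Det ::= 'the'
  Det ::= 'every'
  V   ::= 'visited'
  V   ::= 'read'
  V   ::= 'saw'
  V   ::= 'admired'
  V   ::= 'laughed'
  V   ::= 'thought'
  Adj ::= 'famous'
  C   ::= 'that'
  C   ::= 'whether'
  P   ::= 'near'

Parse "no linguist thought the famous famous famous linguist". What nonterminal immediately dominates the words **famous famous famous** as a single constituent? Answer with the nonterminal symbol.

AP

[S [NP [Det no] [N linguist]] [VP [V thought] [NP [Det the] [AP [Adj famous] [AP [Adj famous] [AP [Adj famous]]]] [N linguist]]]]
The span 'famous famous famous' is the AP node built by AP → Adj AP.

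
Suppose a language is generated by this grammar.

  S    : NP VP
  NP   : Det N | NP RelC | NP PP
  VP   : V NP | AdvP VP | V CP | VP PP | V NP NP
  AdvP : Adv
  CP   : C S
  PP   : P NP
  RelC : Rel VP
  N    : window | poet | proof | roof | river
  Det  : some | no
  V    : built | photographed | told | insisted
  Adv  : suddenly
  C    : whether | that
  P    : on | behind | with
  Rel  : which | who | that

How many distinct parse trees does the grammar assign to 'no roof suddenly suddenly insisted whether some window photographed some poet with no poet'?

5

Two of the 5 distinct bracketings:
[S [NP [Det no] [N roof]] [VP [AdvP [Adv suddenly]] [VP [AdvP [Adv suddenly]] [VP [V insisted] [CP [C whether] [S [NP [Det some] [N window]] [VP [V photographed] [NP [NP [Det some] [N poet]] [PP [P with] [NP [Det no] [N poet]]]]]]]]]]]
[S [NP [Det no] [N roof]] [VP [AdvP [Adv suddenly]] [VP [AdvP [Adv suddenly]] [VP [V insisted] [CP [C whether] [S [NP [Det some] [N window]] [VP [VP [V photographed] [NP [Det some] [N poet]]] [PP [P with] [NP [Det no] [N poet]]]]]]]]]]
The difference turns on whether NP → NP PP is used at the relevant span, versus an alternative expansion of NP.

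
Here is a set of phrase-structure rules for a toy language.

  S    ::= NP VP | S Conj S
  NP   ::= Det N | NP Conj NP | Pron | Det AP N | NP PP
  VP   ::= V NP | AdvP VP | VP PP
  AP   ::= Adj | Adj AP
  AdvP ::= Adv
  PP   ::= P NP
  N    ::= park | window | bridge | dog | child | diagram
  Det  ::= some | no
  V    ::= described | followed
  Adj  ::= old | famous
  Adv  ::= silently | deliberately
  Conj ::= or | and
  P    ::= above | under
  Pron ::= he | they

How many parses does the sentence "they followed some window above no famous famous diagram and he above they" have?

Two of the 10 distinct bracketings:
[S [NP [Pron they]] [VP [V followed] [NP [NP [NP [Det some] [N window]] [PP [P above] [NP [Det no] [AP [Adj famous] [AP [Adj famous]]] [N diagram]]]] [Conj and] [NP [NP [Pron he]] [PP [P above] [NP [Pron they]]]]]]]
[S [NP [Pron they]] [VP [V followed] [NP [NP [Det some] [N window]] [PP [P above] [NP [NP [Det no] [AP [Adj famous] [AP [Adj famous]]] [N diagram]] [Conj and] [NP [NP [Pron he]] [PP [P above] [NP [Pron they]]]]]]]]]
The trees differ in how a recursive rule is bracketed over the same span.

10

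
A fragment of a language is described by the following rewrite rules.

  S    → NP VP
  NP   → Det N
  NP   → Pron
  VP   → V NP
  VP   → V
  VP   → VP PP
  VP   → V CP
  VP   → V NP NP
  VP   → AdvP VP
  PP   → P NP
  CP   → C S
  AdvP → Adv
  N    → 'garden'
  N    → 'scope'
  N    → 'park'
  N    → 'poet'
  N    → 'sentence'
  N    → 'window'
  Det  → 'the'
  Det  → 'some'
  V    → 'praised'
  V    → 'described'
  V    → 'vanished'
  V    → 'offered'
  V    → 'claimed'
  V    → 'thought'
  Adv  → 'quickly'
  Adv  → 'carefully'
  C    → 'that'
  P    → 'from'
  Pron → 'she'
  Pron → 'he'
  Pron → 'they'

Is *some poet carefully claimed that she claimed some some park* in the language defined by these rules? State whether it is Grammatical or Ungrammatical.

A Det word can never sit immediately before a Det word in any string this grammar generates, so the substring 'some some' rules out a derivation.

Ungrammatical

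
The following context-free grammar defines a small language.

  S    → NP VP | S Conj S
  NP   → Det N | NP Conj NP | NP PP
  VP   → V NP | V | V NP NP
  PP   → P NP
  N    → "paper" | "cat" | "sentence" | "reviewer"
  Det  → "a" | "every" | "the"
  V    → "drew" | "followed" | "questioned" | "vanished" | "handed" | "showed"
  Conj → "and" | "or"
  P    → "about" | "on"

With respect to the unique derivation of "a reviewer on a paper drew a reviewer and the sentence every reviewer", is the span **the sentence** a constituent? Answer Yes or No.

Yes

[S [NP [NP [Det a] [N reviewer]] [PP [P on] [NP [Det a] [N paper]]]] [VP [V drew] [NP [NP [Det a] [N reviewer]] [Conj and] [NP [Det the] [N sentence]]] [NP [Det every] [N reviewer]]]]
The words 'the sentence' are exhaustively dominated by a single NP node (built by NP → Det N), so they form a constituent.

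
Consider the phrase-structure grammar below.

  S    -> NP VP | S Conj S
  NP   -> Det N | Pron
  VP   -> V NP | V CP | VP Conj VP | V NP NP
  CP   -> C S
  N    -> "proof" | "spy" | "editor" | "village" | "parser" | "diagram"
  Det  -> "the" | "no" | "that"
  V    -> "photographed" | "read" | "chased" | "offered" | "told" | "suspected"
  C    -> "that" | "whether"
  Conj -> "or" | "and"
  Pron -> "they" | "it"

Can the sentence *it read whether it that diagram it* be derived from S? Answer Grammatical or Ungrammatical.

Ungrammatical

For S → NP VP, the only prefix that parses as NP is 'it', but the remainder 'read whether it that diagram it' is not a VP under these rules. The alternative S rule S → S Conj S likewise has no satisfying split.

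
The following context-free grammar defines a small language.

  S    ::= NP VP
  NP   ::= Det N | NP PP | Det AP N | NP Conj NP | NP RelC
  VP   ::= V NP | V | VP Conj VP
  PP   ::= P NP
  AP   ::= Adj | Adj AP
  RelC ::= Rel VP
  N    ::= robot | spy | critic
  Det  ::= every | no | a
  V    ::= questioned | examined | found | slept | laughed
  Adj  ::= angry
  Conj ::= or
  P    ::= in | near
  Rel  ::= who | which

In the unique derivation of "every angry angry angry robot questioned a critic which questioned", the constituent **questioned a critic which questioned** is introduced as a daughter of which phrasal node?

S

[S [NP [Det every] [AP [Adj angry] [AP [Adj angry] [AP [Adj angry]]]] [N robot]] [VP [V questioned] [NP [NP [Det a] [N critic]] [RelC [Rel which] [VP [V questioned]]]]]]
The span 'questioned a critic which questioned' is the VP node built by VP → V NP.
Its mother is the S built by S → NP VP.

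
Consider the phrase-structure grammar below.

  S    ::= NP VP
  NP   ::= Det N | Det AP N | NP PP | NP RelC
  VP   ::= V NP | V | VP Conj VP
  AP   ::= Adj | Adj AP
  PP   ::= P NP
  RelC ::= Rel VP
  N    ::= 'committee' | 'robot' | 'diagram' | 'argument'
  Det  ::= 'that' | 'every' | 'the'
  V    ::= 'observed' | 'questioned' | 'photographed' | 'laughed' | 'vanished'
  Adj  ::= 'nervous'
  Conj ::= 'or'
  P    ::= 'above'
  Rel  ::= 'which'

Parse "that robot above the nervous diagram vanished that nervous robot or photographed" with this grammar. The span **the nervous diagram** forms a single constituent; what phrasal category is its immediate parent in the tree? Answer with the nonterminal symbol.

[S [NP [NP [Det that] [N robot]] [PP [P above] [NP [Det the] [AP [Adj nervous]] [N diagram]]]] [VP [VP [V vanished] [NP [Det that] [AP [Adj nervous]] [N robot]]] [Conj or] [VP [V photographed]]]]
The span 'the nervous diagram' is the NP node built by NP → Det AP N.
Its mother is the PP built by PP → P NP.

PP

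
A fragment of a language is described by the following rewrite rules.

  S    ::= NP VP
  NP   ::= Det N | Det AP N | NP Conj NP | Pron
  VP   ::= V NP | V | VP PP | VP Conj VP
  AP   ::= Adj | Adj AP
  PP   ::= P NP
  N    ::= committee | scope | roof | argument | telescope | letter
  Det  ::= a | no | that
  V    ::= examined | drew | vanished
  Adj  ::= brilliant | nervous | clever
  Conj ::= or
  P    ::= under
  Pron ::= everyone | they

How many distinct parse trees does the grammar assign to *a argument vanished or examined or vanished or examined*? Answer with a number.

Two of the 5 distinct bracketings:
[S [NP [Det a] [N argument]] [VP [VP [V vanished]] [Conj or] [VP [VP [V examined]] [Conj or] [VP [VP [V vanished]] [Conj or] [VP [V examined]]]]]]
[S [NP [Det a] [N argument]] [VP [VP [V vanished]] [Conj or] [VP [VP [VP [V examined]] [Conj or] [VP [V vanished]]] [Conj or] [VP [V examined]]]]]
The trees differ in how a recursive rule is bracketed over the same span.

5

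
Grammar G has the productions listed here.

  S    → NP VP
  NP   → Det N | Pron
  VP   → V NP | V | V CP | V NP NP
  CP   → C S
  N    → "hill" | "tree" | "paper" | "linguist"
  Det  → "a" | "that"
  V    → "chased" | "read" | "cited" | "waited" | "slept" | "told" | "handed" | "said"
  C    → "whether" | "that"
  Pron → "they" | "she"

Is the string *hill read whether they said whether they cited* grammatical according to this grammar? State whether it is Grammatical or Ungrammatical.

For S → NP VP, no prefix of the string parses as an NP.

Ungrammatical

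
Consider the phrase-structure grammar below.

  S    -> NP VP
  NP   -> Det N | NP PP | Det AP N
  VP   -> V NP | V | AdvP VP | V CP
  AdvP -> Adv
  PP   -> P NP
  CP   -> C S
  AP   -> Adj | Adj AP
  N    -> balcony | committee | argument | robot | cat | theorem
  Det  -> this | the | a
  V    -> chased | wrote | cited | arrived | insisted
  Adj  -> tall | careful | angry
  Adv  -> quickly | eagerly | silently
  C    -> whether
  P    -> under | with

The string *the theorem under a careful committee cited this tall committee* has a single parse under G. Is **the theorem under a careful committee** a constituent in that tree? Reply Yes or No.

[S [NP [NP [Det the] [N theorem]] [PP [P under] [NP [Det a] [AP [Adj careful]] [N committee]]]] [VP [V cited] [NP [Det this] [AP [Adj tall]] [N committee]]]]
The words 'the theorem under a careful committee' are exhaustively dominated by a single NP node (built by NP → NP PP), so they form a constituent.

Yes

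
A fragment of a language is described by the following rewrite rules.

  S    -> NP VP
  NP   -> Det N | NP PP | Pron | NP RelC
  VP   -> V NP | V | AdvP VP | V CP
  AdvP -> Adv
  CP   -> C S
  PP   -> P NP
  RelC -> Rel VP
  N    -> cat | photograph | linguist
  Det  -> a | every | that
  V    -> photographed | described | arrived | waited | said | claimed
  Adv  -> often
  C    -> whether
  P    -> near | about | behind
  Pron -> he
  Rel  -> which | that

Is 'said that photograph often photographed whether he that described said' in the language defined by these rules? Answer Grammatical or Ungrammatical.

For S → NP VP, no prefix of the string parses as an NP.

Ungrammatical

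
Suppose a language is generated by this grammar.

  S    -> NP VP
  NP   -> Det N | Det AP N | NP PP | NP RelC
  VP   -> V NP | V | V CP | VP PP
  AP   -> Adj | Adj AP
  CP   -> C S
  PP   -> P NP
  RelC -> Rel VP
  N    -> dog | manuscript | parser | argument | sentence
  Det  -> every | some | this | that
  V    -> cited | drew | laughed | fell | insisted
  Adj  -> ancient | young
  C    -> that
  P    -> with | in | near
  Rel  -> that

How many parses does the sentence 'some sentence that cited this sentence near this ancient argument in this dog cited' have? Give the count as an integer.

Two of the 9 distinct bracketings:
[S [NP [NP [NP [Det some] [N sentence]] [RelC [Rel that] [VP [V cited] [NP [Det this] [N sentence]]]]] [PP [P near] [NP [NP [Det this] [AP [Adj ancient]] [N argument]] [PP [P in] [NP [Det this] [N dog]]]]]] [VP [V cited]]]
[S [NP [NP [NP [NP [Det some] [N sentence]] [RelC [Rel that] [VP [V cited] [NP [Det this] [N sentence]]]]] [PP [P near] [NP [Det this] [AP [Adj ancient]] [N argument]]]] [PP [P in] [NP [Det this] [N dog]]]] [VP [V cited]]]
The trees differ in how a recursive rule is bracketed over the same span.

9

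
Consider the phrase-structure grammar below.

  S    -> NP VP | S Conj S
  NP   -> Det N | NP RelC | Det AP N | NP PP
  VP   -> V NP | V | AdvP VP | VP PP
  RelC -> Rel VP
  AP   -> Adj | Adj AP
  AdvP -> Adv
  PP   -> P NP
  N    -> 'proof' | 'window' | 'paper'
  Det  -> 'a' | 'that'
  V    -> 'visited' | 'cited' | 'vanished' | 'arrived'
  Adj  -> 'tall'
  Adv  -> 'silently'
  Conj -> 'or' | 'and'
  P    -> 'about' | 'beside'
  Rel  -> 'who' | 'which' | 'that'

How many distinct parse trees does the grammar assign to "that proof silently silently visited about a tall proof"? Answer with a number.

Two of the 3 distinct bracketings:
[S [NP [Det that] [N proof]] [VP [AdvP [Adv silently]] [VP [AdvP [Adv silently]] [VP [VP [V visited]] [PP [P about] [NP [Det a] [AP [Adj tall]] [N proof]]]]]]]
[S [NP [Det that] [N proof]] [VP [AdvP [Adv silently]] [VP [VP [AdvP [Adv silently]] [VP [V visited]]] [PP [P about] [NP [Det a] [AP [Adj tall]] [N proof]]]]]]
The trees differ in how a recursive rule is bracketed over the same span.

3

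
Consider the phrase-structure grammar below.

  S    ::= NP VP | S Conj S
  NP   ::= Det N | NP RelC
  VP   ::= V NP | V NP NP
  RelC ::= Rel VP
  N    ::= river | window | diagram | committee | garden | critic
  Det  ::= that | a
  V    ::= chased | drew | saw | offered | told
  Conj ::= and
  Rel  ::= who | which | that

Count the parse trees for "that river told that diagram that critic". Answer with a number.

1

[S [NP [Det that] [N river]] [VP [V told] [NP [Det that] [N diagram]] [NP [Det that] [N critic]]]]
No rule offers an alternative attachment or grouping for any span, so this is the only derivation.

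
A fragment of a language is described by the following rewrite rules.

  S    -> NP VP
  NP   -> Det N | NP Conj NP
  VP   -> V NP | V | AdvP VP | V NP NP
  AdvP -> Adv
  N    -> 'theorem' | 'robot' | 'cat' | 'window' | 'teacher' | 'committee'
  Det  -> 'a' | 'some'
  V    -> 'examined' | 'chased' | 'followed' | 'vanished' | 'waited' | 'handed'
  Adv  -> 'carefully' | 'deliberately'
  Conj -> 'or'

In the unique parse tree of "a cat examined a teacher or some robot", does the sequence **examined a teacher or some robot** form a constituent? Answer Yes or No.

[S [NP [Det a] [N cat]] [VP [V examined] [NP [NP [Det a] [N teacher]] [Conj or] [NP [Det some] [N robot]]]]]
The words 'examined a teacher or some robot' are exhaustively dominated by a single VP node (built by VP → V NP), so they form a constituent.

Yes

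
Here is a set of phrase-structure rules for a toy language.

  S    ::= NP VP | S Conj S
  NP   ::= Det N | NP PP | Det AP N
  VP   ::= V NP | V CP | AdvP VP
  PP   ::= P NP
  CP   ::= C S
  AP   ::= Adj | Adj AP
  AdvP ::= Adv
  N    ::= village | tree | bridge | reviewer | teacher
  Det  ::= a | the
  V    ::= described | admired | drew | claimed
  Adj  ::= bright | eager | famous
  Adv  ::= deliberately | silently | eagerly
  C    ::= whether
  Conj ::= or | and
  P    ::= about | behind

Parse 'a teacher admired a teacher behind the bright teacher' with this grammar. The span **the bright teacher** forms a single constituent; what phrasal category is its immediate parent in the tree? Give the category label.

PP

[S [NP [Det a] [N teacher]] [VP [V admired] [NP [NP [Det a] [N teacher]] [PP [P behind] [NP [Det the] [AP [Adj bright]] [N teacher]]]]]]
The span 'the bright teacher' is the NP node built by NP → Det AP N.
Its mother is the PP built by PP → P NP.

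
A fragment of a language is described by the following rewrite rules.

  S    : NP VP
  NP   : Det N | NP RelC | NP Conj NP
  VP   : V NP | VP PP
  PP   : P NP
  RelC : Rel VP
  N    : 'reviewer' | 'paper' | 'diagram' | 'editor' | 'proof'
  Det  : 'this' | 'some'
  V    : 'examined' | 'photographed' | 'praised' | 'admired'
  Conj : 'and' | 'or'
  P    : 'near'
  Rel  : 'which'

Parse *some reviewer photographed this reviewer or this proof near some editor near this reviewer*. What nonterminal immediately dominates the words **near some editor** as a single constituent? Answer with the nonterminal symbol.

S
  NP
    Det: some
    N: reviewer
  VP
    VP
      VP
        V: photographed
        NP
          NP
            Det: this
            N: reviewer
          Conj: or
          NP
            Det: this
            N: proof
      PP
        P: near
        NP
          Det: some
          N: editor
    PP
      P: near
      NP
        Det: this
        N: reviewer
The span 'near some editor' is the PP node built by PP → P NP.

PP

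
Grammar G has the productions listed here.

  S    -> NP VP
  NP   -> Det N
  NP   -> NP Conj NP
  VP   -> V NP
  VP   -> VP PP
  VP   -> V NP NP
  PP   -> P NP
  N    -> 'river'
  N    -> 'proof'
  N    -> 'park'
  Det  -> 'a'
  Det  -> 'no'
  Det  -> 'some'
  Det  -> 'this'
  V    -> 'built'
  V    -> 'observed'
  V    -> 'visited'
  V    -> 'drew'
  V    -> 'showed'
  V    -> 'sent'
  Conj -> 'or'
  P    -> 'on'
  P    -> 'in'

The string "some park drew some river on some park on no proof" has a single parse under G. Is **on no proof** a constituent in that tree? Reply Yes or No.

[S [NP [Det some] [N park]] [VP [VP [VP [V drew] [NP [Det some] [N river]]] [PP [P on] [NP [Det some] [N park]]]] [PP [P on] [NP [Det no] [N proof]]]]]
The words 'on no proof' are exhaustively dominated by a single PP node (built by PP → P NP), so they form a constituent.

Yes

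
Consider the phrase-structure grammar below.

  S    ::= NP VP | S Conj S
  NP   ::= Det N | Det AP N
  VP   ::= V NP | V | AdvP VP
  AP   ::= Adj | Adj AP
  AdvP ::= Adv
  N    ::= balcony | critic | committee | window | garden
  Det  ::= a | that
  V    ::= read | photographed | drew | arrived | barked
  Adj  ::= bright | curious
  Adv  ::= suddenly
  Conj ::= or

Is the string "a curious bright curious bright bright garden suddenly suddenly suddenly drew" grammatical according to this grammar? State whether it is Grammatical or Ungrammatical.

[S [NP [Det a] [AP [Adj curious] [AP [Adj bright] [AP [Adj curious] [AP [Adj bright] [AP [Adj bright]]]]]] [N garden]] [VP [AdvP [Adv suddenly]] [VP [AdvP [Adv suddenly]] [VP [AdvP [Adv suddenly]] [VP [V drew]]]]]]
Each bracket corresponds to one application of a listed rule, so the string is derivable from S.

Grammatical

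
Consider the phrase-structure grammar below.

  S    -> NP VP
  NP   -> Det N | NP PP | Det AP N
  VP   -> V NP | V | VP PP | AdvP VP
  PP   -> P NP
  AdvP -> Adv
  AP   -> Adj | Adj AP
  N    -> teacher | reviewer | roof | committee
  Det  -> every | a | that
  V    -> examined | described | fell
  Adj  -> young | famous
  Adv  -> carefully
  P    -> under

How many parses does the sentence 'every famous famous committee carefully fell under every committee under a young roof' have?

Two of the 5 distinct bracketings:
[S [NP [Det every] [AP [Adj famous] [AP [Adj famous]]] [N committee]] [VP [VP [AdvP [Adv carefully]] [VP [V fell]]] [PP [P under] [NP [NP [Det every] [N committee]] [PP [P under] [NP [Det a] [AP [Adj young]] [N roof]]]]]]]
[S [NP [Det every] [AP [Adj famous] [AP [Adj famous]]] [N committee]] [VP [VP [VP [AdvP [Adv carefully]] [VP [V fell]]] [PP [P under] [NP [Det every] [N committee]]]] [PP [P under] [NP [Det a] [AP [Adj young]] [N roof]]]]]
The difference turns on whether NP → NP PP is used at the relevant span, versus an alternative expansion of NP.

5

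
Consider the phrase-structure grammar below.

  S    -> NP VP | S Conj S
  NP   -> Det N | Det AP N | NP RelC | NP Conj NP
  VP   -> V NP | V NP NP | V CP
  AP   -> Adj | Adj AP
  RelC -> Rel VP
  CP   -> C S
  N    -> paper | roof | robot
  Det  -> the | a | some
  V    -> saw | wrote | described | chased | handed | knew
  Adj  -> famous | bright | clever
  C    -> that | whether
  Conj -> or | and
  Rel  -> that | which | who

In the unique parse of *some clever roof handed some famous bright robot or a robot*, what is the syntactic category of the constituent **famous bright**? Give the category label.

AP

S
  NP
    Det: some
    AP
      Adj: clever
    N: roof
  VP
    V: handed
    NP
      NP
        Det: some
        AP
          Adj: famous
          AP
            Adj: bright
        N: robot
      Conj: or
      NP
        Det: a
        N: robot
The span 'famous bright' is the AP node built by AP → Adj AP.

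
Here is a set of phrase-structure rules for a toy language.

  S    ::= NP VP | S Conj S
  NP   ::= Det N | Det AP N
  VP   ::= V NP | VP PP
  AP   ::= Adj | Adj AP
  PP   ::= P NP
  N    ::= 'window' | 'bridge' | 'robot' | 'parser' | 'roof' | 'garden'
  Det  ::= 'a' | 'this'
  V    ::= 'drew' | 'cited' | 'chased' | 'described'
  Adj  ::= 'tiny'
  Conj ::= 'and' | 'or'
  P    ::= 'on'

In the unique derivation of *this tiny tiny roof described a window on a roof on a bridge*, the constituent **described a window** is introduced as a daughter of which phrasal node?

VP

S
  NP
    Det: this
    AP
      Adj: tiny
      AP
        Adj: tiny
    N: roof
  VP
    VP
      VP
        V: described
        NP
          Det: a
          N: window
      PP
        P: on
        NP
          Det: a
          N: roof
    PP
      P: on
      NP
        Det: a
        N: bridge
The span 'described a window' is the VP node built by VP → V NP.
Its mother is the VP built by VP → VP PP.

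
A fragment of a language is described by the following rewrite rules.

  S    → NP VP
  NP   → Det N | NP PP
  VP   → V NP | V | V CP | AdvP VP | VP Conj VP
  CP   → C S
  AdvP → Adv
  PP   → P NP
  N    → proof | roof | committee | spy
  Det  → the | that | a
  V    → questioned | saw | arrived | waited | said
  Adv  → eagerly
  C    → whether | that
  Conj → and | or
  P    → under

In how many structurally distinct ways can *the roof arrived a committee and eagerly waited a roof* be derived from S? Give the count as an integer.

1

[S [NP [Det the] [N roof]] [VP [VP [V arrived] [NP [Det a] [N committee]]] [Conj and] [VP [AdvP [Adv eagerly]] [VP [V waited] [NP [Det a] [N roof]]]]]]
No rule offers an alternative attachment or grouping for any span, so this is the only derivation.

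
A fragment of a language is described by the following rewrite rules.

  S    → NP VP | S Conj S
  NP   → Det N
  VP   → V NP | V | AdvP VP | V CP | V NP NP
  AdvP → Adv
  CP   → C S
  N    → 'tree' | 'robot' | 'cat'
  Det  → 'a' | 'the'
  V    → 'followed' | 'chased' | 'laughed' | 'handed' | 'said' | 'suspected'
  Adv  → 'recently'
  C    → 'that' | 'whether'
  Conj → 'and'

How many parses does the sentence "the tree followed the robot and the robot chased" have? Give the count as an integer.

1

[S [S [NP [Det the] [N tree]] [VP [V followed] [NP [Det the] [N robot]]]] [Conj and] [S [NP [Det the] [N robot]] [VP [V chased]]]]
No rule offers an alternative attachment or grouping for any span, so this is the only derivation.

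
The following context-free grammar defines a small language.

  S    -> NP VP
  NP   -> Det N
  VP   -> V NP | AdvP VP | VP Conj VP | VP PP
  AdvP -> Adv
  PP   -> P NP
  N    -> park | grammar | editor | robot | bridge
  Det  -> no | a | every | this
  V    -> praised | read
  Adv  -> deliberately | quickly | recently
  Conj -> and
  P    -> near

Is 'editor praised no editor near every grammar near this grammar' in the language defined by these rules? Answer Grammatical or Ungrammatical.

Ungrammatical

For S → NP VP, no prefix of the string parses as an NP.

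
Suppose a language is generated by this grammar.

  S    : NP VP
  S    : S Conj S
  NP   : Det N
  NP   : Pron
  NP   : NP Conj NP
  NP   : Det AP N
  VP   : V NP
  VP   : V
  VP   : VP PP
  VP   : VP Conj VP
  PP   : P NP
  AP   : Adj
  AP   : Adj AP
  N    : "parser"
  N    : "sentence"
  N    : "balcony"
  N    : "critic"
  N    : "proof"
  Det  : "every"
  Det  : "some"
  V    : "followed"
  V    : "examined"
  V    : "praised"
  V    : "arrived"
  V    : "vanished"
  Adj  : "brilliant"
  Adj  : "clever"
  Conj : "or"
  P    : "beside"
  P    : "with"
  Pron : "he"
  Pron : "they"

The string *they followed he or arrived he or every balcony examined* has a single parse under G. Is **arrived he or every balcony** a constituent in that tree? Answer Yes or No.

No

[S [S [NP [Pron they]] [VP [VP [V followed] [NP [Pron he]]] [Conj or] [VP [V arrived] [NP [Pron he]]]]] [Conj or] [S [NP [Det every] [N balcony]] [VP [V examined]]]]
The smallest constituent containing 'arrived he or every balcony' is the S spanning 'they followed he or arrived he or every balcony examined'; no single node in the tree dominates exactly the given words.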